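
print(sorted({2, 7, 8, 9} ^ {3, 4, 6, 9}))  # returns [2, 3, 4, 6, 7, 8]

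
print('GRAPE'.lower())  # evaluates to grape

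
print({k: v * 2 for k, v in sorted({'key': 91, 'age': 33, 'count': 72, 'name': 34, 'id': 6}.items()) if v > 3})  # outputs {'age': 66, 'count': 144, 'id': 12, 'key': 182, 'name': 68}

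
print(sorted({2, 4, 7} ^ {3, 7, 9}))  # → [2, 3, 4, 9]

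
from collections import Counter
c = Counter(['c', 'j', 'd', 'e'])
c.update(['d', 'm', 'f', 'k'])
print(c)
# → Counter({'d': 2, 'c': 1, 'j': 1, 'e': 1, 'm': 1, 'f': 1, 'k': 1})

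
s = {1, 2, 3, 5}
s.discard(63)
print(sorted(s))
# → [1, 2, 3, 5]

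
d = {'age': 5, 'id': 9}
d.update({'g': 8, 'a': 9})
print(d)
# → {'age': 5, 'id': 9, 'g': 8, 'a': 9}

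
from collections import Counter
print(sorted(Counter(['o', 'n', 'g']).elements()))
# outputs ['g', 'n', 'o']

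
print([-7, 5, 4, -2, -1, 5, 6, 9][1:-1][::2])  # [5, -2, 5]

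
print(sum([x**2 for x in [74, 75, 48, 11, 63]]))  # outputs 17495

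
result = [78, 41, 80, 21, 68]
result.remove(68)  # [78, 41, 80, 21]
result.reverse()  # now [21, 80, 41, 78]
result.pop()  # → 78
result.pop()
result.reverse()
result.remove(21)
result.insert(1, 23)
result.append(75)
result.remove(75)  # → [80, 23]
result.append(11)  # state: [80, 23, 11]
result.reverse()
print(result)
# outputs [11, 23, 80]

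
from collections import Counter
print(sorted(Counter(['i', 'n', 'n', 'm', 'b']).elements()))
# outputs ['b', 'i', 'm', 'n', 'n']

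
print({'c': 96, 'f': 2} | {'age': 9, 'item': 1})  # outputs {'c': 96, 'f': 2, 'age': 9, 'item': 1}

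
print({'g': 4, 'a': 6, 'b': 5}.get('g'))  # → 4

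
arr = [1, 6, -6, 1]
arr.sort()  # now [-6, 1, 1, 6]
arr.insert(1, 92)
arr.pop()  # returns 6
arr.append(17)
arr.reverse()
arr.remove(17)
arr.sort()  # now [-6, 1, 1, 92]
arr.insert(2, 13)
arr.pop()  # 92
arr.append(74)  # [-6, 1, 13, 1, 74]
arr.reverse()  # [74, 1, 13, 1, -6]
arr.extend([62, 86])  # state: [74, 1, 13, 1, -6, 62, 86]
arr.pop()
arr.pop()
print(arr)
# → [74, 1, 13, 1, -6]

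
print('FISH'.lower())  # fish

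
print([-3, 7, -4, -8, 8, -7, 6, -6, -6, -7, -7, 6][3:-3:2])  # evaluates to [-8, -7, -6]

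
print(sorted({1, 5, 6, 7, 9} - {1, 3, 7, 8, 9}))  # [5, 6]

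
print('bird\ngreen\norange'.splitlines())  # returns ['bird', 'green', 'orange']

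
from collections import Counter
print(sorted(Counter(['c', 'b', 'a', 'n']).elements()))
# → ['a', 'b', 'c', 'n']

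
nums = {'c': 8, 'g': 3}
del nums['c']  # {'g': 3}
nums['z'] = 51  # {'g': 3, 'z': 51}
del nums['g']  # {'z': 51}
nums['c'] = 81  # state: {'z': 51, 'c': 81}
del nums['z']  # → {'c': 81}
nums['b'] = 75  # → {'c': 81, 'b': 75}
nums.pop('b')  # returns 75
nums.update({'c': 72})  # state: {'c': 72}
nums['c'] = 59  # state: {'c': 59}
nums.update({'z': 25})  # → {'c': 59, 'z': 25}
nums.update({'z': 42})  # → {'c': 59, 'z': 42}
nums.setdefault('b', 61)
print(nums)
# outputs {'c': 59, 'z': 42, 'b': 61}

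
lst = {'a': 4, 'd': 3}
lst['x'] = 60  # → {'a': 4, 'd': 3, 'x': 60}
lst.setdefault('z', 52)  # 52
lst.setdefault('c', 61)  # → 61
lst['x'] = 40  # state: {'a': 4, 'd': 3, 'x': 40, 'z': 52, 'c': 61}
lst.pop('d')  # 3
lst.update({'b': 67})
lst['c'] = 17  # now {'a': 4, 'x': 40, 'z': 52, 'c': 17, 'b': 67}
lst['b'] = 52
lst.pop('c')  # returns 17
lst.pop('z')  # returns 52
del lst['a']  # {'x': 40, 'b': 52}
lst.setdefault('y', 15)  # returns 15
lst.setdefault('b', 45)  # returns 52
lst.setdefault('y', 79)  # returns 15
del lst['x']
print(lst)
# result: {'b': 52, 'y': 15}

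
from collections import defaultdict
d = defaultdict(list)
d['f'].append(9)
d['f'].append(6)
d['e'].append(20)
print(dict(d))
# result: {'f': [9, 6], 'e': [20]}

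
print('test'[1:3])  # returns es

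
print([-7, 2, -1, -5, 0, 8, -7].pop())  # -7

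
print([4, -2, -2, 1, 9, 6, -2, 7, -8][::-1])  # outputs [-8, 7, -2, 6, 9, 1, -2, -2, 4]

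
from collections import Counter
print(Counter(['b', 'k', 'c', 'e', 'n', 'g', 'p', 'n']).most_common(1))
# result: [('n', 2)]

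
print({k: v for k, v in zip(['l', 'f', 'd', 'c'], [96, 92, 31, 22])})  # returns {'l': 96, 'f': 92, 'd': 31, 'c': 22}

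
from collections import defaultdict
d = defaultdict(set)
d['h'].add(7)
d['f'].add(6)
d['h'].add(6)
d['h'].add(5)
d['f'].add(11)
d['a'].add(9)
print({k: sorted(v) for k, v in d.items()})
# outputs {'h': [5, 6, 7], 'f': [6, 11], 'a': [9]}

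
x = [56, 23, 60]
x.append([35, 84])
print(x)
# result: [56, 23, 60, [35, 84]]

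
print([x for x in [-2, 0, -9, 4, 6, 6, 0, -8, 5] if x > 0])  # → [4, 6, 6, 5]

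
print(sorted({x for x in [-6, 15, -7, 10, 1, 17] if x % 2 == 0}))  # [-6, 10]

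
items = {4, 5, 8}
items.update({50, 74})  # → {4, 5, 8, 50, 74}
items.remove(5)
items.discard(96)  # {4, 8, 50, 74}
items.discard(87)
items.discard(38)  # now {4, 8, 50, 74}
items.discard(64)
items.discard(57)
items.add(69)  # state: {4, 8, 50, 69, 74}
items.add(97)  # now {4, 8, 50, 69, 74, 97}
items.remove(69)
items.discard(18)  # {4, 8, 50, 74, 97}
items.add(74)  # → {4, 8, 50, 74, 97}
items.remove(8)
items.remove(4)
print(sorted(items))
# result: [50, 74, 97]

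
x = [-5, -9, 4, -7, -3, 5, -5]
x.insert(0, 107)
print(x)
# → [107, -5, -9, 4, -7, -3, 5, -5]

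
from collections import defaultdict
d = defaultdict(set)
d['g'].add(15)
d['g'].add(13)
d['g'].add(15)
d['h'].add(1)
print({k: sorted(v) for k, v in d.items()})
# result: {'g': [13, 15], 'h': [1]}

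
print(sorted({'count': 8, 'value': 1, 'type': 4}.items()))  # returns [('count', 8), ('type', 4), ('value', 1)]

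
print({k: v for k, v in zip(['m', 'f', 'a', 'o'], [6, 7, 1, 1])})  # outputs {'m': 6, 'f': 7, 'a': 1, 'o': 1}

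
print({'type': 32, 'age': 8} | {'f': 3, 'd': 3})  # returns {'type': 32, 'age': 8, 'f': 3, 'd': 3}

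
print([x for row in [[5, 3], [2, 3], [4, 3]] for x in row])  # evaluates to [5, 3, 2, 3, 4, 3]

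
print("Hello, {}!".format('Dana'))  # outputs Hello, Dana!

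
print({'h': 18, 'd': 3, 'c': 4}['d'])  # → 3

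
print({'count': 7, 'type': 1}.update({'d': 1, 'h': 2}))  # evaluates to None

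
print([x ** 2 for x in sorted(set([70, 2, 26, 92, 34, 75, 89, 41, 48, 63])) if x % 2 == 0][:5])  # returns [4, 676, 1156, 2304, 4900]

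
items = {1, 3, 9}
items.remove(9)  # {1, 3}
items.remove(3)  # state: {1}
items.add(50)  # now {1, 50}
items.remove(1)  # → {50}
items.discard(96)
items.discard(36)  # {50}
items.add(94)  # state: {50, 94}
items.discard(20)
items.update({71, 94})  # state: {50, 71, 94}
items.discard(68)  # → {50, 71, 94}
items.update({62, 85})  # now {50, 62, 71, 85, 94}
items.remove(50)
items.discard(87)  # {62, 71, 85, 94}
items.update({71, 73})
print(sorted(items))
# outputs [62, 71, 73, 85, 94]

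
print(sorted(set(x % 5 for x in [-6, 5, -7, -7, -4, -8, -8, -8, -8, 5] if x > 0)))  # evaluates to [0]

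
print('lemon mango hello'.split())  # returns ['lemon', 'mango', 'hello']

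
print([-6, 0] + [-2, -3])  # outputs [-6, 0, -2, -3]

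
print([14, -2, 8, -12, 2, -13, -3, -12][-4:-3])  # [2]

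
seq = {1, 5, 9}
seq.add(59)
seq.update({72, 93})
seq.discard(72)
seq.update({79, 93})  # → {1, 5, 9, 59, 79, 93}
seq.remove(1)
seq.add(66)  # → {5, 9, 59, 66, 79, 93}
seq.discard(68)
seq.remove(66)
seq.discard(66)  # {5, 9, 59, 79, 93}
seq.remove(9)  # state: {5, 59, 79, 93}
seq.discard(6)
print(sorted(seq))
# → [5, 59, 79, 93]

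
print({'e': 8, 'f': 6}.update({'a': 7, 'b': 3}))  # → None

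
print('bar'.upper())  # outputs BAR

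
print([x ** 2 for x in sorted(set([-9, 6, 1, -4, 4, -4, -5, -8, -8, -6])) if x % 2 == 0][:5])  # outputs [64, 36, 16, 16, 36]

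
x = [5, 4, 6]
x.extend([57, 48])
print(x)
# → [5, 4, 6, 57, 48]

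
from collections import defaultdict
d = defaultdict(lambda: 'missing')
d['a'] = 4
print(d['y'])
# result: missing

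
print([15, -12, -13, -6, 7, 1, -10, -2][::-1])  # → [-2, -10, 1, 7, -6, -13, -12, 15]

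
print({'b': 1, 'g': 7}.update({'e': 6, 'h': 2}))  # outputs None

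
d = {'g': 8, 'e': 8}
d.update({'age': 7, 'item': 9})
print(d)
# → {'g': 8, 'e': 8, 'age': 7, 'item': 9}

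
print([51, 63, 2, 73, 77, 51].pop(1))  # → 63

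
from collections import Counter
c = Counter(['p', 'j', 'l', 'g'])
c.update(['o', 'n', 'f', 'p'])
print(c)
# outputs Counter({'p': 2, 'j': 1, 'l': 1, 'g': 1, 'o': 1, 'n': 1, 'f': 1})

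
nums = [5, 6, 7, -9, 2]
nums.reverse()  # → [2, -9, 7, 6, 5]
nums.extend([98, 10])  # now [2, -9, 7, 6, 5, 98, 10]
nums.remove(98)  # [2, -9, 7, 6, 5, 10]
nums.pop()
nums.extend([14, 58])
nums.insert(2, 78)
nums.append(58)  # [2, -9, 78, 7, 6, 5, 14, 58, 58]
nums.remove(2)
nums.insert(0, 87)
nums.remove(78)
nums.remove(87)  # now [-9, 7, 6, 5, 14, 58, 58]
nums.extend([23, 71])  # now [-9, 7, 6, 5, 14, 58, 58, 23, 71]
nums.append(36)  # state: [-9, 7, 6, 5, 14, 58, 58, 23, 71, 36]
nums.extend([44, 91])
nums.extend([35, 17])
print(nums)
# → [-9, 7, 6, 5, 14, 58, 58, 23, 71, 36, 44, 91, 35, 17]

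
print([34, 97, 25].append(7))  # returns None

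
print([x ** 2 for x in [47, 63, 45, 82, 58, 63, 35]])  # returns [2209, 3969, 2025, 6724, 3364, 3969, 1225]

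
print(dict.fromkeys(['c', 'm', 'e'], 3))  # {'c': 3, 'm': 3, 'e': 3}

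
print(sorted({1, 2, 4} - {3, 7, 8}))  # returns [1, 2, 4]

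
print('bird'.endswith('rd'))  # True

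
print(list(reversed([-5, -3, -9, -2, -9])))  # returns [-9, -2, -9, -3, -5]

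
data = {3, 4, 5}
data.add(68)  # {3, 4, 5, 68}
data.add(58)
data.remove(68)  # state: {3, 4, 5, 58}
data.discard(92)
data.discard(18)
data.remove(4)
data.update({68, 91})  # {3, 5, 58, 68, 91}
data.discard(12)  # {3, 5, 58, 68, 91}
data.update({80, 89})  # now {3, 5, 58, 68, 80, 89, 91}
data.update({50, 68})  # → {3, 5, 50, 58, 68, 80, 89, 91}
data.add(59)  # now {3, 5, 50, 58, 59, 68, 80, 89, 91}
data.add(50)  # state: {3, 5, 50, 58, 59, 68, 80, 89, 91}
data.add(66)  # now {3, 5, 50, 58, 59, 66, 68, 80, 89, 91}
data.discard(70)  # {3, 5, 50, 58, 59, 66, 68, 80, 89, 91}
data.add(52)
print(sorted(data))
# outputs [3, 5, 50, 52, 58, 59, 66, 68, 80, 89, 91]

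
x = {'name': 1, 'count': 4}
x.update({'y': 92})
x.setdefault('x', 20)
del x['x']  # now {'name': 1, 'count': 4, 'y': 92}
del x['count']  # {'name': 1, 'y': 92}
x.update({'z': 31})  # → {'name': 1, 'y': 92, 'z': 31}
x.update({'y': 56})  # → {'name': 1, 'y': 56, 'z': 31}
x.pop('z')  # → 31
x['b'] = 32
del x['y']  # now {'name': 1, 'b': 32}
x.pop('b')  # 32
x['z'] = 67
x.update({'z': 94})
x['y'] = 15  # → {'name': 1, 'z': 94, 'y': 15}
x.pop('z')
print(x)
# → {'name': 1, 'y': 15}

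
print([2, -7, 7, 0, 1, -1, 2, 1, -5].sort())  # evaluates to None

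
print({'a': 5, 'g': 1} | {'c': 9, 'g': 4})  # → {'a': 5, 'g': 4, 'c': 9}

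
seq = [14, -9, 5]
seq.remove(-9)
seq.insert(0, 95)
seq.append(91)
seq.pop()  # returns 91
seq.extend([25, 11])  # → [95, 14, 5, 25, 11]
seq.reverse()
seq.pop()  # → 95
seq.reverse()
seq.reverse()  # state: [11, 25, 5, 14]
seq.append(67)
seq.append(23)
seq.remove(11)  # [25, 5, 14, 67, 23]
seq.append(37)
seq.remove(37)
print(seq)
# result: [25, 5, 14, 67, 23]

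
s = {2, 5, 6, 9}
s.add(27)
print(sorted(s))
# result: [2, 5, 6, 9, 27]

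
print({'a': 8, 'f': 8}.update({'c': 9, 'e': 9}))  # None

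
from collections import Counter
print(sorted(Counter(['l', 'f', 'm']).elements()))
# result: ['f', 'l', 'm']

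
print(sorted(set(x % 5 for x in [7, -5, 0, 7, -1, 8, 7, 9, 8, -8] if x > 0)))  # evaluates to [2, 3, 4]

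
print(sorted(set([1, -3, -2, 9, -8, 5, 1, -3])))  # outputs [-8, -3, -2, 1, 5, 9]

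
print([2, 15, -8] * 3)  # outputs [2, 15, -8, 2, 15, -8, 2, 15, -8]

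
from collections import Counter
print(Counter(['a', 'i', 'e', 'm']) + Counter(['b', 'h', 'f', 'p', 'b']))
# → Counter({'b': 2, 'a': 1, 'i': 1, 'e': 1, 'm': 1, 'h': 1, 'f': 1, 'p': 1})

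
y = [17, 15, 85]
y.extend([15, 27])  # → [17, 15, 85, 15, 27]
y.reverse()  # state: [27, 15, 85, 15, 17]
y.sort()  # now [15, 15, 17, 27, 85]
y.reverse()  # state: [85, 27, 17, 15, 15]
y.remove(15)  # [85, 27, 17, 15]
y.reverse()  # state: [15, 17, 27, 85]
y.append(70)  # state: [15, 17, 27, 85, 70]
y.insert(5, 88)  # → [15, 17, 27, 85, 70, 88]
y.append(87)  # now [15, 17, 27, 85, 70, 88, 87]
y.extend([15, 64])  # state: [15, 17, 27, 85, 70, 88, 87, 15, 64]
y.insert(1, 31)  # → [15, 31, 17, 27, 85, 70, 88, 87, 15, 64]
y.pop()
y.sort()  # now [15, 15, 17, 27, 31, 70, 85, 87, 88]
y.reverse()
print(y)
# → [88, 87, 85, 70, 31, 27, 17, 15, 15]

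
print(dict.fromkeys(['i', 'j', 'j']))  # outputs {'i': None, 'j': None}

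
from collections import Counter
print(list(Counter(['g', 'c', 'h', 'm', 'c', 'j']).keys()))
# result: ['g', 'c', 'h', 'm', 'j']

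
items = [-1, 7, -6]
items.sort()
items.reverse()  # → [7, -1, -6]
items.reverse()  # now [-6, -1, 7]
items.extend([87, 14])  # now [-6, -1, 7, 87, 14]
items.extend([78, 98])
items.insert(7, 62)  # [-6, -1, 7, 87, 14, 78, 98, 62]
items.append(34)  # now [-6, -1, 7, 87, 14, 78, 98, 62, 34]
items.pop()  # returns 34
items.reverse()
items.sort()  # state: [-6, -1, 7, 14, 62, 78, 87, 98]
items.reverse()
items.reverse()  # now [-6, -1, 7, 14, 62, 78, 87, 98]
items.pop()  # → 98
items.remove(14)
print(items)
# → [-6, -1, 7, 62, 78, 87]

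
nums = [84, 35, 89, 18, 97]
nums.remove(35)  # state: [84, 89, 18, 97]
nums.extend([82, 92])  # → [84, 89, 18, 97, 82, 92]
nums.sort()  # [18, 82, 84, 89, 92, 97]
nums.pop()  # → 97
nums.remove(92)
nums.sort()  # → [18, 82, 84, 89]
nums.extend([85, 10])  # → [18, 82, 84, 89, 85, 10]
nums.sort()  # [10, 18, 82, 84, 85, 89]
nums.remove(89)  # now [10, 18, 82, 84, 85]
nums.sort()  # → [10, 18, 82, 84, 85]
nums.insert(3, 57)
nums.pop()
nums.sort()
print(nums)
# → [10, 18, 57, 82, 84]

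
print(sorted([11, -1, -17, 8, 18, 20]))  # [-17, -1, 8, 11, 18, 20]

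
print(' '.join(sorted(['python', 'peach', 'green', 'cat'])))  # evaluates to cat green peach python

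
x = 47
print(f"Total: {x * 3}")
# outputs Total: 141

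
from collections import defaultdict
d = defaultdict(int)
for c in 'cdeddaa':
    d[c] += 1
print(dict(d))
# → {'c': 1, 'd': 3, 'e': 1, 'a': 2}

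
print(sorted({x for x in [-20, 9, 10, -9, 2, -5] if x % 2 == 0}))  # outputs [-20, 2, 10]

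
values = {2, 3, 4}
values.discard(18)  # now {2, 3, 4}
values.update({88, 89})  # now {2, 3, 4, 88, 89}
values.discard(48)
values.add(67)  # {2, 3, 4, 67, 88, 89}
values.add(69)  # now {2, 3, 4, 67, 69, 88, 89}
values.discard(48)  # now {2, 3, 4, 67, 69, 88, 89}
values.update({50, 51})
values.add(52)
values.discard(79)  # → {2, 3, 4, 50, 51, 52, 67, 69, 88, 89}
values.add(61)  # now {2, 3, 4, 50, 51, 52, 61, 67, 69, 88, 89}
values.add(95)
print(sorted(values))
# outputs [2, 3, 4, 50, 51, 52, 61, 67, 69, 88, 89, 95]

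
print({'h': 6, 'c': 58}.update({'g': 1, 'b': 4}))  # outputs None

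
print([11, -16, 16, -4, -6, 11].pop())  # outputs 11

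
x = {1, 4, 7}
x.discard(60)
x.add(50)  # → {1, 4, 7, 50}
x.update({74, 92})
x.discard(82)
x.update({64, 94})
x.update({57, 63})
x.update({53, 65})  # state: {1, 4, 7, 50, 53, 57, 63, 64, 65, 74, 92, 94}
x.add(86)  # {1, 4, 7, 50, 53, 57, 63, 64, 65, 74, 86, 92, 94}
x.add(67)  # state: {1, 4, 7, 50, 53, 57, 63, 64, 65, 67, 74, 86, 92, 94}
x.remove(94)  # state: {1, 4, 7, 50, 53, 57, 63, 64, 65, 67, 74, 86, 92}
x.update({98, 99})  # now {1, 4, 7, 50, 53, 57, 63, 64, 65, 67, 74, 86, 92, 98, 99}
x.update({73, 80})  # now {1, 4, 7, 50, 53, 57, 63, 64, 65, 67, 73, 74, 80, 86, 92, 98, 99}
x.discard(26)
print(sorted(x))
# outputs [1, 4, 7, 50, 53, 57, 63, 64, 65, 67, 73, 74, 80, 86, 92, 98, 99]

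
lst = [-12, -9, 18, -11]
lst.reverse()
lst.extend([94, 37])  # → [-11, 18, -9, -12, 94, 37]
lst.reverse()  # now [37, 94, -12, -9, 18, -11]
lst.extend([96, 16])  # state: [37, 94, -12, -9, 18, -11, 96, 16]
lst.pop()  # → 16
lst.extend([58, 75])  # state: [37, 94, -12, -9, 18, -11, 96, 58, 75]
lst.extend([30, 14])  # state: [37, 94, -12, -9, 18, -11, 96, 58, 75, 30, 14]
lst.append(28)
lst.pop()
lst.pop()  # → 14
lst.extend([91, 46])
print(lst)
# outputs [37, 94, -12, -9, 18, -11, 96, 58, 75, 30, 91, 46]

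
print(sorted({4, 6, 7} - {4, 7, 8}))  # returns [6]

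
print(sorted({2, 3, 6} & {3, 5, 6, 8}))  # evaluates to [3, 6]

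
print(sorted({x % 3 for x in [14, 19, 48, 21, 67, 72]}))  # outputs [0, 1, 2]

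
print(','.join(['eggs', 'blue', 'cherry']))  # eggs,blue,cherry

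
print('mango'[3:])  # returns go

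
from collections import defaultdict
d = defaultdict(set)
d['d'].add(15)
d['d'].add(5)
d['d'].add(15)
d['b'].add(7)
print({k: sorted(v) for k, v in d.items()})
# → {'d': [5, 15], 'b': [7]}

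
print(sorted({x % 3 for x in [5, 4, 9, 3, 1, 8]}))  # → [0, 1, 2]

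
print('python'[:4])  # pyth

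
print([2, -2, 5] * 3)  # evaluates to [2, -2, 5, 2, -2, 5, 2, -2, 5]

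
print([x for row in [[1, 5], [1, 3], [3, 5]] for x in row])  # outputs [1, 5, 1, 3, 3, 5]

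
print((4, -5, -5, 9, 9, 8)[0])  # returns 4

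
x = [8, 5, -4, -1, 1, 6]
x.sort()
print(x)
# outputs [-4, -1, 1, 5, 6, 8]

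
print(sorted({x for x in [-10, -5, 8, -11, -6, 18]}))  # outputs [-11, -10, -6, -5, 8, 18]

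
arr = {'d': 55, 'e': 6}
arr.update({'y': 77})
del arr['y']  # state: {'d': 55, 'e': 6}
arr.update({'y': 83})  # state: {'d': 55, 'e': 6, 'y': 83}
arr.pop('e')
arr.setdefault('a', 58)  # 58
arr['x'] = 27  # {'d': 55, 'y': 83, 'a': 58, 'x': 27}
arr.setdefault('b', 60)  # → 60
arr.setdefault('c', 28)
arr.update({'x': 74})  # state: {'d': 55, 'y': 83, 'a': 58, 'x': 74, 'b': 60, 'c': 28}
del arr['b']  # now {'d': 55, 'y': 83, 'a': 58, 'x': 74, 'c': 28}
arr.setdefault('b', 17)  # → 17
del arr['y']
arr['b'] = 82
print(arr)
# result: {'d': 55, 'a': 58, 'x': 74, 'c': 28, 'b': 82}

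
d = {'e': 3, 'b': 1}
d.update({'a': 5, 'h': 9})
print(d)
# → {'e': 3, 'b': 1, 'a': 5, 'h': 9}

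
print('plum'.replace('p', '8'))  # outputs 8lum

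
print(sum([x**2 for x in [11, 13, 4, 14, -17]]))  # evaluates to 791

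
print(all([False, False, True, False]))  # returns False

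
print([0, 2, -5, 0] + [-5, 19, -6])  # [0, 2, -5, 0, -5, 19, -6]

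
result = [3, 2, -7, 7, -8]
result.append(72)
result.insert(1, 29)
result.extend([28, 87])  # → [3, 29, 2, -7, 7, -8, 72, 28, 87]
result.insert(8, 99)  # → [3, 29, 2, -7, 7, -8, 72, 28, 99, 87]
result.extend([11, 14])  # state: [3, 29, 2, -7, 7, -8, 72, 28, 99, 87, 11, 14]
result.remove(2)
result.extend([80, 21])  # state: [3, 29, -7, 7, -8, 72, 28, 99, 87, 11, 14, 80, 21]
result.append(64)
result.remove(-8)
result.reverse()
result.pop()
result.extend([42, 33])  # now [64, 21, 80, 14, 11, 87, 99, 28, 72, 7, -7, 29, 42, 33]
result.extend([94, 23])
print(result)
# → [64, 21, 80, 14, 11, 87, 99, 28, 72, 7, -7, 29, 42, 33, 94, 23]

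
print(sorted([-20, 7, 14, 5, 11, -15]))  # [-20, -15, 5, 7, 11, 14]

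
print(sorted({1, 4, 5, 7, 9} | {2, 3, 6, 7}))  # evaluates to [1, 2, 3, 4, 5, 6, 7, 9]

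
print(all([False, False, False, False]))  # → False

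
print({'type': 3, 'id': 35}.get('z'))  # None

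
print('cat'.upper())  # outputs CAT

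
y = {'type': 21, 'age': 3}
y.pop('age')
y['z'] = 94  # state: {'type': 21, 'z': 94}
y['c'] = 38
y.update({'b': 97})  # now {'type': 21, 'z': 94, 'c': 38, 'b': 97}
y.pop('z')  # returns 94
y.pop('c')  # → 38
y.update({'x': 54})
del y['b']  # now {'type': 21, 'x': 54}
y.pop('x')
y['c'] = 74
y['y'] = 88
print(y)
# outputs {'type': 21, 'c': 74, 'y': 88}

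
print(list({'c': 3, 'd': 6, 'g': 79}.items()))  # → [('c', 3), ('d', 6), ('g', 79)]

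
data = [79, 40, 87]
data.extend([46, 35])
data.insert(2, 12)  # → [79, 40, 12, 87, 46, 35]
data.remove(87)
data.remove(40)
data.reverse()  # [35, 46, 12, 79]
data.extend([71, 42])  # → [35, 46, 12, 79, 71, 42]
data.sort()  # [12, 35, 42, 46, 71, 79]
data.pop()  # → 79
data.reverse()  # [71, 46, 42, 35, 12]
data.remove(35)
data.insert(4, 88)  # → [71, 46, 42, 12, 88]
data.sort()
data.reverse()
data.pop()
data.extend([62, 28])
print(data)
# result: [88, 71, 46, 42, 62, 28]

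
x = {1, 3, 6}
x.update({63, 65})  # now {1, 3, 6, 63, 65}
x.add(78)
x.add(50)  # {1, 3, 6, 50, 63, 65, 78}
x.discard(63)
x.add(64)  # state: {1, 3, 6, 50, 64, 65, 78}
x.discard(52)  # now {1, 3, 6, 50, 64, 65, 78}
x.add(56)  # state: {1, 3, 6, 50, 56, 64, 65, 78}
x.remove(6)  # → {1, 3, 50, 56, 64, 65, 78}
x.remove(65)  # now {1, 3, 50, 56, 64, 78}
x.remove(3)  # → {1, 50, 56, 64, 78}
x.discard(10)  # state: {1, 50, 56, 64, 78}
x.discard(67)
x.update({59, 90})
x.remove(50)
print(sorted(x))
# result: [1, 56, 59, 64, 78, 90]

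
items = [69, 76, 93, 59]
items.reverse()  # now [59, 93, 76, 69]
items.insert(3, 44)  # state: [59, 93, 76, 44, 69]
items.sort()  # [44, 59, 69, 76, 93]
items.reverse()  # [93, 76, 69, 59, 44]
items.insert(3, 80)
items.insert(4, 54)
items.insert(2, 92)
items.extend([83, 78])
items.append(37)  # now [93, 76, 92, 69, 80, 54, 59, 44, 83, 78, 37]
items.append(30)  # [93, 76, 92, 69, 80, 54, 59, 44, 83, 78, 37, 30]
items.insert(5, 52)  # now [93, 76, 92, 69, 80, 52, 54, 59, 44, 83, 78, 37, 30]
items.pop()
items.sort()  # [37, 44, 52, 54, 59, 69, 76, 78, 80, 83, 92, 93]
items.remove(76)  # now [37, 44, 52, 54, 59, 69, 78, 80, 83, 92, 93]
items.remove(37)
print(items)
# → [44, 52, 54, 59, 69, 78, 80, 83, 92, 93]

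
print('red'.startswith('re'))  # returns True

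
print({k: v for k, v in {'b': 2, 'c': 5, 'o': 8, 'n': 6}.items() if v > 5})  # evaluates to {'o': 8, 'n': 6}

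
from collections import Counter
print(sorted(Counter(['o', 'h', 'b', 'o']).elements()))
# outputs ['b', 'h', 'o', 'o']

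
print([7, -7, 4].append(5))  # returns None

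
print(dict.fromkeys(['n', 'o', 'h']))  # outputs {'n': None, 'o': None, 'h': None}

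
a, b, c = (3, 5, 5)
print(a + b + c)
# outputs 13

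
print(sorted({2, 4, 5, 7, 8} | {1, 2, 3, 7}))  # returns [1, 2, 3, 4, 5, 7, 8]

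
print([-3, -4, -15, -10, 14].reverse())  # None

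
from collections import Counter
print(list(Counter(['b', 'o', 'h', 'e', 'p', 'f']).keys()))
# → ['b', 'o', 'h', 'e', 'p', 'f']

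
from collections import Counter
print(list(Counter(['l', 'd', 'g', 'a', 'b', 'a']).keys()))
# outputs ['l', 'd', 'g', 'a', 'b']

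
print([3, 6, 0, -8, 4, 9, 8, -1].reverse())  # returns None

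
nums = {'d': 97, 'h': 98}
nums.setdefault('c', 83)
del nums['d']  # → {'h': 98, 'c': 83}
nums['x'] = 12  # {'h': 98, 'c': 83, 'x': 12}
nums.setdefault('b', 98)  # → 98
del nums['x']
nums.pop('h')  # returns 98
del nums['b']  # {'c': 83}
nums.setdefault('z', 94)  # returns 94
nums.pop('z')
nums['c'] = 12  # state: {'c': 12}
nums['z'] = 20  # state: {'c': 12, 'z': 20}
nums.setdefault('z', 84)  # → 20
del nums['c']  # {'z': 20}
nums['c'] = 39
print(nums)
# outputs {'z': 20, 'c': 39}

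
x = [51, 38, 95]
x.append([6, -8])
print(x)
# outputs [51, 38, 95, [6, -8]]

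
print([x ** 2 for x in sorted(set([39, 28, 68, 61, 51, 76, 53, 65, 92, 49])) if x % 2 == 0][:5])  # [784, 4624, 5776, 8464]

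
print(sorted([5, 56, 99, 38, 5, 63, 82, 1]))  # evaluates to [1, 5, 5, 38, 56, 63, 82, 99]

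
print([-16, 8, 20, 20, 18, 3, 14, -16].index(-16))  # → 0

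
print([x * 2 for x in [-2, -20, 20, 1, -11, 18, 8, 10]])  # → [-4, -40, 40, 2, -22, 36, 16, 20]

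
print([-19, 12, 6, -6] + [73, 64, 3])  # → [-19, 12, 6, -6, 73, 64, 3]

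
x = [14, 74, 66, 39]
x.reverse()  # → [39, 66, 74, 14]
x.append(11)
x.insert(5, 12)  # [39, 66, 74, 14, 11, 12]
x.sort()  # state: [11, 12, 14, 39, 66, 74]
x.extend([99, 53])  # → [11, 12, 14, 39, 66, 74, 99, 53]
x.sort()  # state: [11, 12, 14, 39, 53, 66, 74, 99]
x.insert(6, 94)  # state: [11, 12, 14, 39, 53, 66, 94, 74, 99]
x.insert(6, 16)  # [11, 12, 14, 39, 53, 66, 16, 94, 74, 99]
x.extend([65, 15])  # [11, 12, 14, 39, 53, 66, 16, 94, 74, 99, 65, 15]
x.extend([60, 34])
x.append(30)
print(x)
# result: [11, 12, 14, 39, 53, 66, 16, 94, 74, 99, 65, 15, 60, 34, 30]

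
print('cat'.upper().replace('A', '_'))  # C_T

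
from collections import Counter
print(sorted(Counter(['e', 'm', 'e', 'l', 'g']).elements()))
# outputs ['e', 'e', 'g', 'l', 'm']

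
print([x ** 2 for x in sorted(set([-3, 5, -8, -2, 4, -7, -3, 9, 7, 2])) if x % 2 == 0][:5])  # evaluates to [64, 4, 4, 16]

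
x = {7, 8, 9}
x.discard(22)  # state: {7, 8, 9}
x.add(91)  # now {7, 8, 9, 91}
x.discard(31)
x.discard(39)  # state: {7, 8, 9, 91}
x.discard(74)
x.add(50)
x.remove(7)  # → {8, 9, 50, 91}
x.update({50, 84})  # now {8, 9, 50, 84, 91}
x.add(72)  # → {8, 9, 50, 72, 84, 91}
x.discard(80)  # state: {8, 9, 50, 72, 84, 91}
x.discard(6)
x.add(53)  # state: {8, 9, 50, 53, 72, 84, 91}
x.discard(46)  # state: {8, 9, 50, 53, 72, 84, 91}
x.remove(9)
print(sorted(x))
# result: [8, 50, 53, 72, 84, 91]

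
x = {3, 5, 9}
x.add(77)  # {3, 5, 9, 77}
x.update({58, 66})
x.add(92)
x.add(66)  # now {3, 5, 9, 58, 66, 77, 92}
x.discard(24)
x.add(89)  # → {3, 5, 9, 58, 66, 77, 89, 92}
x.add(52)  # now {3, 5, 9, 52, 58, 66, 77, 89, 92}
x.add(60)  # {3, 5, 9, 52, 58, 60, 66, 77, 89, 92}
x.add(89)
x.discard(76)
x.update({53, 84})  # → {3, 5, 9, 52, 53, 58, 60, 66, 77, 84, 89, 92}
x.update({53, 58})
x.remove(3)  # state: {5, 9, 52, 53, 58, 60, 66, 77, 84, 89, 92}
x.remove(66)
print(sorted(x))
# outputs [5, 9, 52, 53, 58, 60, 77, 84, 89, 92]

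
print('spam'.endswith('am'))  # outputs True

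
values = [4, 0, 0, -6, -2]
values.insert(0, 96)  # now [96, 4, 0, 0, -6, -2]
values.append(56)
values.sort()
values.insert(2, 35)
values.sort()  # [-6, -2, 0, 0, 4, 35, 56, 96]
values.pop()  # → 96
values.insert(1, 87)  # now [-6, 87, -2, 0, 0, 4, 35, 56]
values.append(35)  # [-6, 87, -2, 0, 0, 4, 35, 56, 35]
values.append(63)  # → [-6, 87, -2, 0, 0, 4, 35, 56, 35, 63]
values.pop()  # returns 63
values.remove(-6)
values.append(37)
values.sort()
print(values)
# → [-2, 0, 0, 4, 35, 35, 37, 56, 87]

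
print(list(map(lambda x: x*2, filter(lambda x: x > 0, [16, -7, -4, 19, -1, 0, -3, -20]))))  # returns [32, 38]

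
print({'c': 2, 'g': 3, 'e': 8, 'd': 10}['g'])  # 3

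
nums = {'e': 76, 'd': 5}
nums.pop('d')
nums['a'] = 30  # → {'e': 76, 'a': 30}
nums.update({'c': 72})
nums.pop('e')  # 76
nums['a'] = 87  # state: {'a': 87, 'c': 72}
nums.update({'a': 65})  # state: {'a': 65, 'c': 72}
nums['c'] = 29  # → {'a': 65, 'c': 29}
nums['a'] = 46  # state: {'a': 46, 'c': 29}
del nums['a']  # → {'c': 29}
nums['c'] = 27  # {'c': 27}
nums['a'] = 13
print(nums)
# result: {'c': 27, 'a': 13}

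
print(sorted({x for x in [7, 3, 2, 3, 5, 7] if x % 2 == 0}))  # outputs [2]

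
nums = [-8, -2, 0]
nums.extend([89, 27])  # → [-8, -2, 0, 89, 27]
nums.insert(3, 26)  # [-8, -2, 0, 26, 89, 27]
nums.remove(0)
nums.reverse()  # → [27, 89, 26, -2, -8]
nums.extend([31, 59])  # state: [27, 89, 26, -2, -8, 31, 59]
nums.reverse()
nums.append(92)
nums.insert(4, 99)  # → [59, 31, -8, -2, 99, 26, 89, 27, 92]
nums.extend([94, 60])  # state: [59, 31, -8, -2, 99, 26, 89, 27, 92, 94, 60]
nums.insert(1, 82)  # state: [59, 82, 31, -8, -2, 99, 26, 89, 27, 92, 94, 60]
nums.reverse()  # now [60, 94, 92, 27, 89, 26, 99, -2, -8, 31, 82, 59]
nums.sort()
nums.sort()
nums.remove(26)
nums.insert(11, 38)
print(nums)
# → [-8, -2, 27, 31, 59, 60, 82, 89, 92, 94, 99, 38]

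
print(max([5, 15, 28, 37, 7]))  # 37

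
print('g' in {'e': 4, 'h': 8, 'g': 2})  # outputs True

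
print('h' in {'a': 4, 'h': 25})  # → True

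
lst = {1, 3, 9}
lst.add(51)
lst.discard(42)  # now {1, 3, 9, 51}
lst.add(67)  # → {1, 3, 9, 51, 67}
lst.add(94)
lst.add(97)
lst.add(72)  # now {1, 3, 9, 51, 67, 72, 94, 97}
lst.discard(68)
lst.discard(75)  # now {1, 3, 9, 51, 67, 72, 94, 97}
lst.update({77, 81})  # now {1, 3, 9, 51, 67, 72, 77, 81, 94, 97}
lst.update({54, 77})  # {1, 3, 9, 51, 54, 67, 72, 77, 81, 94, 97}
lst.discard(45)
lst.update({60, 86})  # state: {1, 3, 9, 51, 54, 60, 67, 72, 77, 81, 86, 94, 97}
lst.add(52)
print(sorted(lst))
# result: [1, 3, 9, 51, 52, 54, 60, 67, 72, 77, 81, 86, 94, 97]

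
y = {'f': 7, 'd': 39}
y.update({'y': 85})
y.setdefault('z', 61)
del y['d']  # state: {'f': 7, 'y': 85, 'z': 61}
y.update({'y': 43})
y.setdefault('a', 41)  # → 41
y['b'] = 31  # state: {'f': 7, 'y': 43, 'z': 61, 'a': 41, 'b': 31}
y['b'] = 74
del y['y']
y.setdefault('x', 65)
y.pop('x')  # 65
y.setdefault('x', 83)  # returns 83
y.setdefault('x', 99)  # 83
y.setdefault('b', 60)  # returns 74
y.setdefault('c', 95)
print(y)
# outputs {'f': 7, 'z': 61, 'a': 41, 'b': 74, 'x': 83, 'c': 95}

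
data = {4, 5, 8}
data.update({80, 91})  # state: {4, 5, 8, 80, 91}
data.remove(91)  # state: {4, 5, 8, 80}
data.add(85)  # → {4, 5, 8, 80, 85}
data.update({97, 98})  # {4, 5, 8, 80, 85, 97, 98}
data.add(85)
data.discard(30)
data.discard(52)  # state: {4, 5, 8, 80, 85, 97, 98}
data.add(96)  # {4, 5, 8, 80, 85, 96, 97, 98}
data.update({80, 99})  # {4, 5, 8, 80, 85, 96, 97, 98, 99}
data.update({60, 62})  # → {4, 5, 8, 60, 62, 80, 85, 96, 97, 98, 99}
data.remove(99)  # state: {4, 5, 8, 60, 62, 80, 85, 96, 97, 98}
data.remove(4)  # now {5, 8, 60, 62, 80, 85, 96, 97, 98}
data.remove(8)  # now {5, 60, 62, 80, 85, 96, 97, 98}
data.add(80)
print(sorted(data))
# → [5, 60, 62, 80, 85, 96, 97, 98]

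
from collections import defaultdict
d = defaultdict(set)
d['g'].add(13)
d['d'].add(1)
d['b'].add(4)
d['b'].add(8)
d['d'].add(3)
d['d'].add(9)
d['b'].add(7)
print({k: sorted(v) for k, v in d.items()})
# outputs {'g': [13], 'd': [1, 3, 9], 'b': [4, 7, 8]}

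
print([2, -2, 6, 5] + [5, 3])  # [2, -2, 6, 5, 5, 3]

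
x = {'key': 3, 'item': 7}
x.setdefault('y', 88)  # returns 88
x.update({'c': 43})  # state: {'key': 3, 'item': 7, 'y': 88, 'c': 43}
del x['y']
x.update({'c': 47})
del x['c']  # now {'key': 3, 'item': 7}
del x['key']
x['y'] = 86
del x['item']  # {'y': 86}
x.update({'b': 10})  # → {'y': 86, 'b': 10}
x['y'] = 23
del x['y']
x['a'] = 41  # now {'b': 10, 'a': 41}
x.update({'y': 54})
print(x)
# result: {'b': 10, 'a': 41, 'y': 54}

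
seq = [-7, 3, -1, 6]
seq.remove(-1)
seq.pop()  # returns 6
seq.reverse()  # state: [3, -7]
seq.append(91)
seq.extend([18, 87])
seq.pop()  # 87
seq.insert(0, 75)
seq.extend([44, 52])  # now [75, 3, -7, 91, 18, 44, 52]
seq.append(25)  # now [75, 3, -7, 91, 18, 44, 52, 25]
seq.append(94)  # [75, 3, -7, 91, 18, 44, 52, 25, 94]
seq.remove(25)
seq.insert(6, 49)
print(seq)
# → [75, 3, -7, 91, 18, 44, 49, 52, 94]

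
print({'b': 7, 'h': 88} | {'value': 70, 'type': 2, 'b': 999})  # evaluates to {'b': 999, 'h': 88, 'value': 70, 'type': 2}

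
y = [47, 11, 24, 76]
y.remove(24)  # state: [47, 11, 76]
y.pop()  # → 76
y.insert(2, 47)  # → [47, 11, 47]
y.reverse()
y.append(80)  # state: [47, 11, 47, 80]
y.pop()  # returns 80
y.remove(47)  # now [11, 47]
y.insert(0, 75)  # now [75, 11, 47]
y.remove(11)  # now [75, 47]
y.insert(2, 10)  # [75, 47, 10]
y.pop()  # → 10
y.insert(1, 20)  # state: [75, 20, 47]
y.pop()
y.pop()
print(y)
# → [75]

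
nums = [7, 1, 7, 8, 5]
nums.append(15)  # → [7, 1, 7, 8, 5, 15]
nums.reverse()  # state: [15, 5, 8, 7, 1, 7]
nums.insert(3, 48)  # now [15, 5, 8, 48, 7, 1, 7]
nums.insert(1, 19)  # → [15, 19, 5, 8, 48, 7, 1, 7]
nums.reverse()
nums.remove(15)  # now [7, 1, 7, 48, 8, 5, 19]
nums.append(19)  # [7, 1, 7, 48, 8, 5, 19, 19]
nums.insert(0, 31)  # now [31, 7, 1, 7, 48, 8, 5, 19, 19]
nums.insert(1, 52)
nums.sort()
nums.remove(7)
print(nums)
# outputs [1, 5, 7, 8, 19, 19, 31, 48, 52]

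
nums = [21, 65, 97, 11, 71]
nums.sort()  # [11, 21, 65, 71, 97]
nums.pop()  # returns 97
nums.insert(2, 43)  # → [11, 21, 43, 65, 71]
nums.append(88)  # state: [11, 21, 43, 65, 71, 88]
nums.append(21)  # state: [11, 21, 43, 65, 71, 88, 21]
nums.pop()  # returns 21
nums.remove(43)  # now [11, 21, 65, 71, 88]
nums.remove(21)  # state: [11, 65, 71, 88]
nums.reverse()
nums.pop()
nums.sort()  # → [65, 71, 88]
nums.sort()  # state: [65, 71, 88]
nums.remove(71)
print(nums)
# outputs [65, 88]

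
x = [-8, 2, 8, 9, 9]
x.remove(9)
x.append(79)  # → [-8, 2, 8, 9, 79]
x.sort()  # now [-8, 2, 8, 9, 79]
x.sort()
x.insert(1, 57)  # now [-8, 57, 2, 8, 9, 79]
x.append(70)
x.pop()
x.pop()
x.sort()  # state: [-8, 2, 8, 9, 57]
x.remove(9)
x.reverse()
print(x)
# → [57, 8, 2, -8]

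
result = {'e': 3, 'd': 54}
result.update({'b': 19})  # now {'e': 3, 'd': 54, 'b': 19}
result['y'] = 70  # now {'e': 3, 'd': 54, 'b': 19, 'y': 70}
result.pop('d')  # 54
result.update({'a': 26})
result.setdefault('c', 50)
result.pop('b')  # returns 19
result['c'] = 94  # {'e': 3, 'y': 70, 'a': 26, 'c': 94}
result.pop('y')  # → 70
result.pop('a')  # 26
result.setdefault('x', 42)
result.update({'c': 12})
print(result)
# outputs {'e': 3, 'c': 12, 'x': 42}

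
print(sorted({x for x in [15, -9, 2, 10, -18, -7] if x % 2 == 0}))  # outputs [-18, 2, 10]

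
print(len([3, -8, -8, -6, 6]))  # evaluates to 5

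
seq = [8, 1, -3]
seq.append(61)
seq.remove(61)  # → [8, 1, -3]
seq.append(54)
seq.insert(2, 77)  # [8, 1, 77, -3, 54]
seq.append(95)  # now [8, 1, 77, -3, 54, 95]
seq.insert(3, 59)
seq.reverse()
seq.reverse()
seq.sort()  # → [-3, 1, 8, 54, 59, 77, 95]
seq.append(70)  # [-3, 1, 8, 54, 59, 77, 95, 70]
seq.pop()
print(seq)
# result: [-3, 1, 8, 54, 59, 77, 95]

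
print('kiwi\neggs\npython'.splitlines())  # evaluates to ['kiwi', 'eggs', 'python']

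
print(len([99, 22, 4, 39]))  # 4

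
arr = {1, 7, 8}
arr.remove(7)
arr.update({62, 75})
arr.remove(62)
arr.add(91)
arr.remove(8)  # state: {1, 75, 91}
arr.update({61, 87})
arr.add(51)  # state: {1, 51, 61, 75, 87, 91}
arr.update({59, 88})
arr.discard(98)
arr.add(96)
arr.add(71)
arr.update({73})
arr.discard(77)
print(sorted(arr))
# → [1, 51, 59, 61, 71, 73, 75, 87, 88, 91, 96]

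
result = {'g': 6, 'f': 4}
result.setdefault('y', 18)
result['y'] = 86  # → {'g': 6, 'f': 4, 'y': 86}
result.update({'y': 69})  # {'g': 6, 'f': 4, 'y': 69}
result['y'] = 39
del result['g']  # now {'f': 4, 'y': 39}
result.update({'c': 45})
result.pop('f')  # 4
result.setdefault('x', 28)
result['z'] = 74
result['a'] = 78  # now {'y': 39, 'c': 45, 'x': 28, 'z': 74, 'a': 78}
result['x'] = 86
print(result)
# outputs {'y': 39, 'c': 45, 'x': 86, 'z': 74, 'a': 78}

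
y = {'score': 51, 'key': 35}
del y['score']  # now {'key': 35}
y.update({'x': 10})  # {'key': 35, 'x': 10}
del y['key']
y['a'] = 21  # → {'x': 10, 'a': 21}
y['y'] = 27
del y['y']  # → {'x': 10, 'a': 21}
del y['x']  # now {'a': 21}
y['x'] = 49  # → {'a': 21, 'x': 49}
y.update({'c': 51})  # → {'a': 21, 'x': 49, 'c': 51}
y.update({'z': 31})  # {'a': 21, 'x': 49, 'c': 51, 'z': 31}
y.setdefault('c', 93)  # 51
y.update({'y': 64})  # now {'a': 21, 'x': 49, 'c': 51, 'z': 31, 'y': 64}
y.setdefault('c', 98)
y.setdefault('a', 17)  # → 21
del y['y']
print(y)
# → {'a': 21, 'x': 49, 'c': 51, 'z': 31}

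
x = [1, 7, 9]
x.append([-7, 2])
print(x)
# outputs [1, 7, 9, [-7, 2]]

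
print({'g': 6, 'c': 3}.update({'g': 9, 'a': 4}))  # None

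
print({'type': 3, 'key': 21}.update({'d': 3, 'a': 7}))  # None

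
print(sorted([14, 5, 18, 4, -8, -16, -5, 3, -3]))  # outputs [-16, -8, -5, -3, 3, 4, 5, 14, 18]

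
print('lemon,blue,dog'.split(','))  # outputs ['lemon', 'blue', 'dog']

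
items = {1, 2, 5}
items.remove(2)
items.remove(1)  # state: {5}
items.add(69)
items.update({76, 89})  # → {5, 69, 76, 89}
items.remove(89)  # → {5, 69, 76}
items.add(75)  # {5, 69, 75, 76}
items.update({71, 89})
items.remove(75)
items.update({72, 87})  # {5, 69, 71, 72, 76, 87, 89}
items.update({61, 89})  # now {5, 61, 69, 71, 72, 76, 87, 89}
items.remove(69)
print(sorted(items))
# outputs [5, 61, 71, 72, 76, 87, 89]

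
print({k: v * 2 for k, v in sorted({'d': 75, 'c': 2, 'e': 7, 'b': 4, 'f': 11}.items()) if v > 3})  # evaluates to {'b': 8, 'd': 150, 'e': 14, 'f': 22}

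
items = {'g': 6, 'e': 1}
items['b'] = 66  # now {'g': 6, 'e': 1, 'b': 66}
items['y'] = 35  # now {'g': 6, 'e': 1, 'b': 66, 'y': 35}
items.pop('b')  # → 66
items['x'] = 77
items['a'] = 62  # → {'g': 6, 'e': 1, 'y': 35, 'x': 77, 'a': 62}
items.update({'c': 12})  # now {'g': 6, 'e': 1, 'y': 35, 'x': 77, 'a': 62, 'c': 12}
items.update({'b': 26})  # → {'g': 6, 'e': 1, 'y': 35, 'x': 77, 'a': 62, 'c': 12, 'b': 26}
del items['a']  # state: {'g': 6, 'e': 1, 'y': 35, 'x': 77, 'c': 12, 'b': 26}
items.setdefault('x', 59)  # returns 77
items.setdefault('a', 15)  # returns 15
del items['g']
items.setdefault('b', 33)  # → 26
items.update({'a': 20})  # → {'e': 1, 'y': 35, 'x': 77, 'c': 12, 'b': 26, 'a': 20}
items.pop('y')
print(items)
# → {'e': 1, 'x': 77, 'c': 12, 'b': 26, 'a': 20}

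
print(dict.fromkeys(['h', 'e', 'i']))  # {'h': None, 'e': None, 'i': None}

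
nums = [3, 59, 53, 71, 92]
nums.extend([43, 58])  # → [3, 59, 53, 71, 92, 43, 58]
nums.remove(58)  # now [3, 59, 53, 71, 92, 43]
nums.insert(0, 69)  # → [69, 3, 59, 53, 71, 92, 43]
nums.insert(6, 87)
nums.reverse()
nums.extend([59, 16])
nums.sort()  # [3, 16, 43, 53, 59, 59, 69, 71, 87, 92]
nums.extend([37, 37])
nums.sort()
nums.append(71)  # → [3, 16, 37, 37, 43, 53, 59, 59, 69, 71, 87, 92, 71]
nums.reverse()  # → [71, 92, 87, 71, 69, 59, 59, 53, 43, 37, 37, 16, 3]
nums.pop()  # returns 3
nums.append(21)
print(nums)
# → [71, 92, 87, 71, 69, 59, 59, 53, 43, 37, 37, 16, 21]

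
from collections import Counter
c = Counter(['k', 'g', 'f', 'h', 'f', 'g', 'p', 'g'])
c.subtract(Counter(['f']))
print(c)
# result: Counter({'g': 3, 'k': 1, 'f': 1, 'h': 1, 'p': 1})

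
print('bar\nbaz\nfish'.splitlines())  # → ['bar', 'baz', 'fish']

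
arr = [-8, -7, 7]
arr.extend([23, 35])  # [-8, -7, 7, 23, 35]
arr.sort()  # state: [-8, -7, 7, 23, 35]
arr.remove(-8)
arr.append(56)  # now [-7, 7, 23, 35, 56]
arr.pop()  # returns 56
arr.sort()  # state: [-7, 7, 23, 35]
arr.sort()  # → [-7, 7, 23, 35]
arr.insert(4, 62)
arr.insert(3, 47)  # [-7, 7, 23, 47, 35, 62]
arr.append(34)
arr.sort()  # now [-7, 7, 23, 34, 35, 47, 62]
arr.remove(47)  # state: [-7, 7, 23, 34, 35, 62]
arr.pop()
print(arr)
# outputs [-7, 7, 23, 34, 35]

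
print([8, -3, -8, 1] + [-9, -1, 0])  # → [8, -3, -8, 1, -9, -1, 0]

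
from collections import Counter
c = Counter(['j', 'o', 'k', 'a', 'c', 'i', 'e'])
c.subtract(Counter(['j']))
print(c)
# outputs Counter({'o': 1, 'k': 1, 'a': 1, 'c': 1, 'i': 1, 'e': 1, 'j': 0})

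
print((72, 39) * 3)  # (72, 39, 72, 39, 72, 39)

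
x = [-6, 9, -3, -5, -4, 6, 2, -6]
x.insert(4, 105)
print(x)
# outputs [-6, 9, -3, -5, 105, -4, 6, 2, -6]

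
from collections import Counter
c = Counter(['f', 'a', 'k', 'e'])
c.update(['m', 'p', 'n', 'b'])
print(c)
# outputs Counter({'f': 1, 'a': 1, 'k': 1, 'e': 1, 'm': 1, 'p': 1, 'n': 1, 'b': 1})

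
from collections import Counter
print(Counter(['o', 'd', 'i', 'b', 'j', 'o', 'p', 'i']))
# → Counter({'o': 2, 'i': 2, 'd': 1, 'b': 1, 'j': 1, 'p': 1})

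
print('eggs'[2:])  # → gs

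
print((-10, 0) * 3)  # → (-10, 0, -10, 0, -10, 0)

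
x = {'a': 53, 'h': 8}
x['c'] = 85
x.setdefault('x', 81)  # 81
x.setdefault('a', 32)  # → 53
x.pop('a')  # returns 53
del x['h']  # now {'c': 85, 'x': 81}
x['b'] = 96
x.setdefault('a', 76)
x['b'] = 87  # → {'c': 85, 'x': 81, 'b': 87, 'a': 76}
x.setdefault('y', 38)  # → 38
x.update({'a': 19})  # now {'c': 85, 'x': 81, 'b': 87, 'a': 19, 'y': 38}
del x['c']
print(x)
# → {'x': 81, 'b': 87, 'a': 19, 'y': 38}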